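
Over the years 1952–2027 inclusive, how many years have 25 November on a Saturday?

Track 25 November's weekday year by year (advancing +1, or +2 across a Feb 29):
  1952: Tue  1953: Wed (+1)  1954: Thu (+1)  1955: Fri (+1)  1956: Sun (+2)
  1957: Mon (+1)  1958: Tue (+1)  1959: Wed (+1)  1960: Fri (+2)  1961: Sat (+1) ✓
  1962: Sun (+1)  1963: Mon (+1)  1964: Wed (+2)  1965: Thu (+1)  … (48 more years) …
  2014: Tue (+1)  2015: Wed (+1)  2016: Fri (+2)  2017: Sat (+1) ✓  2018: Sun (+1)
  2019: Mon (+1)  2020: Wed (+2)  2021: Thu (+1)  2022: Fri (+1)  2023: Sat (+1) ✓
  2024: Mon (+2)  2025: Tue (+1)  2026: Wed (+1)  2027: Thu (+1)
Saturday years: 1961, 1967, 1972, 1978, 1989, 1995, 2000, 2006, 2017, 2023 — 10 in total.

10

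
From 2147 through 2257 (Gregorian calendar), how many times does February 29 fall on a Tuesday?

Leap years in 2147–2257: 27 of them.
Feb 29 weekday advances by 5 (mod 7) from one leap year to the next four years later (or differs when a century non-leap intervenes).
Leap-day weekdays: 2148:Thu 2152:Tue✓ 2156:Sun 2160:Fri 2164:Wed 2168:Mon 2172:Sat 2176:Thu 2180:Tue✓ 2184:Sun 2188:Fri 2192:Wed 2196:Mon 2204:Wed 2208:Mon 2212:Sat 2216:Thu 2220:Tue✓ 2224:Sun 2228:Fri 2232:Wed 2236:Mon 2240:Sat 2244:Thu 2248:Tue✓ 2252:Sun 2256:Fri
Tuesday: 2152, 2180, 2220, 2248 → 4.

4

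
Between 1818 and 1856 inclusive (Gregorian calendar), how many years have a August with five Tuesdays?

August has 31 days; it has five Tuesdays when Tuesday falls among the first (month-length − 28) days — i.e. when August 1 is one of Tuesday/Monday/Sunday.
August 1 by year: 1818:Sat 1819:Sun✓ 1820:Tue✓ 1821:Wed 1822:Thu 1823:Fri 1824:Sun✓ 1825:Mon✓ 1826:Tue✓ 1827:Wed 1828:Fri 1829:Sat 1830:Sun✓ 1831:Mon✓ 1832:Wed …(9 more)… 1842:Mon✓ 1843:Tue✓ 1844:Thu 1845:Fri 1846:Sat 1847:Sun✓ 1848:Tue✓ 1849:Wed 1850:Thu 1851:Fri 1852:Sun✓ 1853:Mon✓ 1854:Tue✓ 1855:Wed 1856:Fri
Years with five Tuesdays: 1819, 1820, 1824, 1825, 1826, 1830, 1831, 1836, 1837, 1841, 1842, 1843, 1847, 1848, 1852, 1853, 1854 → 17.

17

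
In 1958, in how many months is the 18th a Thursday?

2

Check the 18th of each month of 1958: Jan 18: Sat, Feb 18: Tue, Mar 18: Tue, Apr 18: Fri, May 18: Sun, Jun 18: Wed, Jul 18: Fri, Aug 18: Mon, Sep 18: Thu, Oct 18: Sat, Nov 18: Tue, Dec 18: Thu.
Thursday occurs in September, December — 2 months.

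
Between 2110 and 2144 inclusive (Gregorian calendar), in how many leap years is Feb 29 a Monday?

2

Leap years in 2110–2144: 9 of them.
Feb 29 weekday advances by 5 (mod 7) from one leap year to the next four years later (or differs when a century non-leap intervenes).
Leap-day weekdays: 2112:Mon✓ 2116:Sat 2120:Thu 2124:Tue 2128:Sun 2132:Fri 2136:Wed 2140:Mon✓ 2144:Sat
Monday: 2112, 2140 → 2.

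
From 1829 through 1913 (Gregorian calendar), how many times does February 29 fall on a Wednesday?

Leap years in 1829–1913: 20 of them.
Feb 29 weekday advances by 5 (mod 7) from one leap year to the next four years later (or differs when a century non-leap intervenes).
Leap-day weekdays: 1832:Wed✓ 1836:Mon 1840:Sat 1844:Thu 1848:Tue 1852:Sun 1856:Fri 1860:Wed✓ 1864:Mon 1868:Sat 1872:Thu 1876:Tue 1880:Sun 1884:Fri 1888:Wed✓ 1892:Mon 1896:Sat 1904:Mon 1908:Sat 1912:Thu
Wednesday: 1832, 1860, 1888 → 3.

3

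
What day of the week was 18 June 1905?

Sunday

January 1, 1905 is a Sunday.
June 18 is day 169 of the year, i.e. 168 days after Jan 1.
168 mod 7 = 0, so advance 0 weekdays from Sunday: Sunday.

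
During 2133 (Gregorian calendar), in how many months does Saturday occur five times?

4

A month of length L has five Saturdays iff its first Saturday is on day ≤ L−28 (so day 1–3 in a 31-day month, 1–2 in a 30-day month, day 1 in a leap February).
Checking each month of 2133: Jan starts Thu (31d) ✓; Feb starts Sun (28d); Mar starts Sun (31d); Apr starts Wed (30d); May starts Fri (31d) ✓; Jun starts Mon (30d); Jul starts Wed (31d); Aug starts Sat (31d) ✓; Sep starts Tue (30d); Oct starts Thu (31d) ✓; Nov starts Sun (30d); Dec starts Tue (31d).
Five-Saturday months: January, May, August, October → 4.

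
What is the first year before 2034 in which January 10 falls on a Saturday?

2032

From one year to the next, a fixed date's weekday advances by 1, or by 2 when a Feb 29 lies between the two dates.
2034: January 10 is Tuesday.
2033: Monday (−1)
2032: Saturday (−2)
January 10 falls on a Saturday in 2032.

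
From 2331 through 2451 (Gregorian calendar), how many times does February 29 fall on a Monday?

5

Leap years in 2331–2451: 30 of them.
Feb 29 weekday advances by 5 (mod 7) from one leap year to the next four years later (or differs when a century non-leap intervenes).
Leap-day weekdays: 2332:Mon✓ 2336:Sat 2340:Thu 2344:Tue 2348:Sun 2352:Fri 2356:Wed 2360:Mon✓ 2364:Sat 2368:Thu 2372:Tue 2376:Sun 2380:Fri …(4 more)… 2400:Tue 2404:Sun 2408:Fri 2412:Wed 2416:Mon✓ 2420:Sat 2424:Thu 2428:Tue 2432:Sun 2436:Fri 2440:Wed 2444:Mon✓ 2448:Sat
Monday: 2332, 2360, 2388, 2416, 2444 → 5.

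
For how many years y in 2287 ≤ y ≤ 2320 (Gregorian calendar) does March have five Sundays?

15

March has 31 days; it has five Sundays when Sunday falls among the first (month-length − 28) days — i.e. when March 1 is one of Sunday/Saturday/Friday.
March 1 by year: 2287:Tue 2288:Thu 2289:Fri✓ 2290:Sat✓ 2291:Sun✓ 2292:Tue 2293:Wed 2294:Thu 2295:Fri✓ 2296:Sun✓ 2297:Mon 2298:Tue 2299:Wed 2300:Thu 2301:Fri✓ …(4 more)… 2306:Thu 2307:Fri✓ 2308:Sun✓ 2309:Mon 2310:Tue 2311:Wed 2312:Fri✓ 2313:Sat✓ 2314:Sun✓ 2315:Mon 2316:Wed 2317:Thu 2318:Fri✓ 2319:Sat✓ 2320:Mon
Years with five Sundays: 2289, 2290, 2291, 2295, 2296, 2301, 2302, 2303, 2307, 2308, 2312, 2313, 2314, 2318, 2319 → 15.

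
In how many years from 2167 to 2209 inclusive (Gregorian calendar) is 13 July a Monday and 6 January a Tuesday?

Check each year's weekday for 13 July and 6 January:
  2167: Mon/Tue ✓  2168: Wed/Wed  2169: Thu/Fri  2170: Fri/Sat  2171: Sat/Sun  2172: Mon/Mon  2173: Tue/Wed  2174: Wed/Thu  2175: Thu/Fri  2176: Sat/Sat  2177: Sun/Mon  2178: Mon/Tue ✓  2179: Tue/Wed  2180: Thu/Thu  …(15 more)…  2196: Wed/Wed  2197: Thu/Fri  2198: Fri/Sat  2199: Sat/Sun  2200: Sun/Mon  2201: Mon/Tue ✓  2202: Tue/Wed  2203: Wed/Thu  2204: Fri/Fri  2205: Sat/Sun  2206: Sun/Mon  2207: Mon/Tue ✓  2208: Wed/Wed  2209: Thu/Fri
Both conditions hold in: 2167, 2178, 2189, 2195, 2201, 2207 — 6.

6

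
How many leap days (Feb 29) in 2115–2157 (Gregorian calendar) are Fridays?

1

Leap years in 2115–2157: 11 of them.
Feb 29 weekday advances by 5 (mod 7) from one leap year to the next four years later (or differs when a century non-leap intervenes).
Leap-day weekdays: 2116:Sat 2120:Thu 2124:Tue 2128:Sun 2132:Fri✓ 2136:Wed 2140:Mon 2144:Sat 2148:Thu 2152:Tue 2156:Sun
Friday: 2132 → 1.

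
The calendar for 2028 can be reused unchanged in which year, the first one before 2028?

2000

Two years share a calendar iff Jan 1 falls on the same weekday and both are leap or both are common. 2028: Jan 1 is Saturday, leap year.
2027: Jan 1 Friday, common
2026: Jan 1 Thursday, common
2025: Jan 1 Wednesday, common
2024: Jan 1 Monday, leap
2023: Jan 1 Sunday, common
2022: Jan 1 Saturday, common
2021: Jan 1 Friday, common
2020: Jan 1 Wednesday, leap
2019: Jan 1 Tuesday, common
2018: Jan 1 Monday, common
2017: Jan 1 Sunday, common
2016: Jan 1 Friday, leap
2015: Jan 1 Thursday, common
2014: Jan 1 Wednesday, common
2013: Jan 1 Tuesday, common
2012: Jan 1 Sunday, leap
2011: Jan 1 Saturday, common
2010: Jan 1 Friday, common
2009: Jan 1 Thursday, common
2008: Jan 1 Tuesday, leap
2007: Jan 1 Monday, common
2006: Jan 1 Sunday, common
2005: Jan 1 Saturday, common
2004: Jan 1 Thursday, leap
2003: Jan 1 Wednesday, common
2002: Jan 1 Tuesday, common
2001: Jan 1 Monday, common
2000: Jan 1 Saturday, leap
2000 matches on both conditions.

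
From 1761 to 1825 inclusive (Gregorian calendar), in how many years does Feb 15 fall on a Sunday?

Track Feb 15's weekday year by year (advancing +1, or +2 across a Feb 29):
  1761: Sun ✓  1762: Mon (+1)  1763: Tue (+1)  1764: Wed (+1)  1765: Fri (+2)
  1766: Sat (+1)  1767: Sun (+1) ✓  1768: Mon (+1)  1769: Wed (+2)  1770: Thu (+1)
  1771: Fri (+1)  1772: Sat (+1)  1773: Mon (+2)  1774: Tue (+1)  … (37 more years) …
  1812: Sat (+1)  1813: Mon (+2)  1814: Tue (+1)  1815: Wed (+1)  1816: Thu (+1)
  1817: Sat (+2)  1818: Sun (+1) ✓  1819: Mon (+1)  1820: Tue (+1)  1821: Thu (+2)
  1822: Fri (+1)  1823: Sat (+1)  1824: Sun (+1) ✓  1825: Tue (+2)
Sunday years: 1761, 1767, 1778, 1784, 1789, 1795, 1801, 1807, 1818, 1824 — 10 in total.

10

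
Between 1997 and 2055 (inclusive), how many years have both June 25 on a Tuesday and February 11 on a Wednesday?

Check each year's weekday for June 25 and February 11:
  1997: Wed/Tue  1998: Thu/Wed  1999: Fri/Thu  2000: Sun/Fri  2001: Mon/Sun  2002: Tue/Mon  2003: Wed/Tue  2004: Fri/Wed  2005: Sat/Fri  2006: Sun/Sat  2007: Mon/Sun  2008: Wed/Mon  2009: Thu/Wed  2010: Fri/Thu  …(31 more)…  2042: Wed/Tue  2043: Thu/Wed  2044: Sat/Thu  2045: Sun/Sat  2046: Mon/Sun  2047: Tue/Mon  2048: Thu/Tue  2049: Fri/Thu  2050: Sat/Fri  2051: Sun/Sat  2052: Tue/Sun  2053: Wed/Tue  2054: Thu/Wed  2055: Fri/Thu
Both conditions hold in: no year — 0.

0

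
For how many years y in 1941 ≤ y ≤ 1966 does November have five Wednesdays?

November has 30 days; it has five Wednesdays when Wednesday falls among the first (month-length − 28) days — i.e. when November 1 is one of Wednesday/Tuesday.
November 1 by year: 1941:Sat 1942:Sun 1943:Mon 1944:Wed✓ 1945:Thu 1946:Fri 1947:Sat 1948:Mon 1949:Tue✓ 1950:Wed✓ 1951:Thu 1952:Sat 1953:Sun 1954:Mon 1955:Tue✓ 1956:Thu 1957:Fri 1958:Sat 1959:Sun 1960:Tue✓ 1961:Wed✓ 1962:Thu 1963:Fri 1964:Sun 1965:Mon 1966:Tue✓
Years with five Wednesdays: 1944, 1949, 1950, 1955, 1960, 1961, 1966 → 7.

7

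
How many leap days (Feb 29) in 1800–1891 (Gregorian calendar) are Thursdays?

Leap years in 1800–1891: 22 of them.
Feb 29 weekday advances by 5 (mod 7) from one leap year to the next four years later (or differs when a century non-leap intervenes).
Leap-day weekdays: 1804:Wed 1808:Mon 1812:Sat 1816:Thu✓ 1820:Tue 1824:Sun 1828:Fri 1832:Wed 1836:Mon 1840:Sat 1844:Thu✓ 1848:Tue 1852:Sun 1856:Fri 1860:Wed 1864:Mon 1868:Sat 1872:Thu✓ 1876:Tue 1880:Sun 1884:Fri 1888:Wed
Thursday: 1816, 1844, 1872 → 3.

3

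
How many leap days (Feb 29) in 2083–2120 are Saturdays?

Leap years in 2083–2120: 9 of them.
Feb 29 weekday advances by 5 (mod 7) from one leap year to the next four years later (or differs when a century non-leap intervenes).
Leap-day weekdays: 2084:Tue 2088:Sun 2092:Fri 2096:Wed 2104:Fri 2108:Wed 2112:Mon 2116:Sat✓ 2120:Thu
Saturday: 2116 → 1.

1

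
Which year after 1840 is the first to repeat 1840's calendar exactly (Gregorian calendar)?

1868

Two years share a calendar iff Jan 1 falls on the same weekday and both are leap or both are common. 1840: Jan 1 is Wednesday, leap year.
1841: Jan 1 Friday, common
1842: Jan 1 Saturday, common
1843: Jan 1 Sunday, common
1844: Jan 1 Monday, leap
1845: Jan 1 Wednesday, common
1846: Jan 1 Thursday, common
1847: Jan 1 Friday, common
1848: Jan 1 Saturday, leap
1849: Jan 1 Monday, common
1850: Jan 1 Tuesday, common
1851: Jan 1 Wednesday, common
1852: Jan 1 Thursday, leap
1853: Jan 1 Saturday, common
1854: Jan 1 Sunday, common
1855: Jan 1 Monday, common
1856: Jan 1 Tuesday, leap
1857: Jan 1 Thursday, common
1858: Jan 1 Friday, common
1859: Jan 1 Saturday, common
1860: Jan 1 Sunday, leap
1861: Jan 1 Tuesday, common
1862: Jan 1 Wednesday, common
1863: Jan 1 Thursday, common
1864: Jan 1 Friday, leap
1865: Jan 1 Sunday, common
1866: Jan 1 Monday, common
1867: Jan 1 Tuesday, common
1868: Jan 1 Wednesday, leap
1868 matches on both conditions.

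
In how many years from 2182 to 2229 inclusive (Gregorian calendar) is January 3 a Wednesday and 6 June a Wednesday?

Check each year's weekday for January 3 and 6 June:
  2182: Thu/Thu  2183: Fri/Fri  2184: Sat/Sun  2185: Mon/Mon  2186: Tue/Tue  2187: Wed/Wed ✓  2188: Thu/Fri  2189: Sat/Sat  2190: Sun/Sun  2191: Mon/Mon  2192: Tue/Wed  2193: Thu/Thu  2194: Fri/Fri  2195: Sat/Sat  …(20 more)…  2216: Wed/Thu  2217: Fri/Fri  2218: Sat/Sat  2219: Sun/Sun  2220: Mon/Tue  2221: Wed/Wed ✓  2222: Thu/Thu  2223: Fri/Fri  2224: Sat/Sun  2225: Mon/Mon  2226: Tue/Tue  2227: Wed/Wed ✓  2228: Thu/Fri  2229: Sat/Sat
Both conditions hold in: 2187, 2198, 2210, 2221, 2227 — 5.

5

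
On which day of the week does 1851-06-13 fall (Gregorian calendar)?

January 1, 1851 is a Wednesday.
June 13 is day 164 of the year, i.e. 163 days after Jan 1.
163 mod 7 = 2, so advance 2 weekdays from Wednesday: Friday.

Friday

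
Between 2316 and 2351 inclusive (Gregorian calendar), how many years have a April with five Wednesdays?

April has 30 days; it has five Wednesdays when Wednesday falls among the first (month-length − 28) days — i.e. when April 1 is one of Wednesday/Tuesday.
April 1 by year: 2316:Sat 2317:Sun 2318:Mon 2319:Tue✓ 2320:Thu 2321:Fri 2322:Sat 2323:Sun 2324:Tue✓ 2325:Wed✓ 2326:Thu 2327:Fri 2328:Sun 2329:Mon 2330:Tue✓ …(6 more)… 2337:Thu 2338:Fri 2339:Sat 2340:Mon 2341:Tue✓ 2342:Wed✓ 2343:Thu 2344:Sat 2345:Sun 2346:Mon 2347:Tue✓ 2348:Thu 2349:Fri 2350:Sat 2351:Sun
Years with five Wednesdays: 2319, 2324, 2325, 2330, 2331, 2336, 2341, 2342, 2347 → 9.

9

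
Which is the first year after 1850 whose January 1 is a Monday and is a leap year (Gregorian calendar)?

Jan 1 advances by 2 weekdays after a leap year and by 1 after a common year.
1850: Jan 1 is Tuesday.
1851: Wednesday
1852: Thursday (leap)
1853: Saturday
1854: Sunday
1855: Monday
1856: Tuesday (leap)
1857: Thursday
1858: Friday
1859: Saturday
1860: Sunday (leap)
1861: Tuesday
1862: Wednesday
1863: Thursday
1864: Friday (leap)
1865: Sunday
1866: Monday
1867: Tuesday
1868: Wednesday (leap)
1869: Friday
1870: Saturday
1871: Sunday
1872: Monday (leap)
1872 begins on a Monday and is a leap year.

1872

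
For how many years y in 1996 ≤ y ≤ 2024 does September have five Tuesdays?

8

September has 30 days; it has five Tuesdays when Tuesday falls among the first (month-length − 28) days — i.e. when September 1 is one of Tuesday/Monday.
September 1 by year: 1996:Sun 1997:Mon✓ 1998:Tue✓ 1999:Wed 2000:Fri 2001:Sat 2002:Sun 2003:Mon✓ 2004:Wed 2005:Thu 2006:Fri 2007:Sat 2008:Mon✓ 2009:Tue✓ 2010:Wed 2011:Thu 2012:Sat 2013:Sun 2014:Mon✓ 2015:Tue✓ 2016:Thu 2017:Fri 2018:Sat 2019:Sun 2020:Tue✓ 2021:Wed 2022:Thu 2023:Fri 2024:Sun
Years with five Tuesdays: 1997, 1998, 2003, 2008, 2009, 2014, 2015, 2020 → 8.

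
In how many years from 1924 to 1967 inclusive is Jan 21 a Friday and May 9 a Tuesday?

Check each year's weekday for Jan 21 and May 9:
  1924: Mon/Fri  1925: Wed/Sat  1926: Thu/Sun  1927: Fri/Mon  1928: Sat/Wed  1929: Mon/Thu  1930: Tue/Fri  1931: Wed/Sat  1932: Thu/Mon  1933: Sat/Tue  1934: Sun/Wed  1935: Mon/Thu  1936: Tue/Sat  1937: Thu/Sun  …(16 more)…  1954: Thu/Sun  1955: Fri/Mon  1956: Sat/Wed  1957: Mon/Thu  1958: Tue/Fri  1959: Wed/Sat  1960: Thu/Mon  1961: Sat/Tue  1962: Sun/Wed  1963: Mon/Thu  1964: Tue/Sat  1965: Thu/Sun  1966: Fri/Mon  1967: Sat/Tue
Both conditions hold in: 1944 — 1.

1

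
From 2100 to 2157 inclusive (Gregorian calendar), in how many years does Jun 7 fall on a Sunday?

Track Jun 7's weekday year by year (advancing +1, or +2 across a Feb 29):
  2100: Mon  2101: Tue (+1)  2102: Wed (+1)  2103: Thu (+1)  2104: Sat (+2)
  2105: Sun (+1) ✓  2106: Mon (+1)  2107: Tue (+1)  2108: Thu (+2)  2109: Fri (+1)
  2110: Sat (+1)  2111: Sun (+1) ✓  2112: Tue (+2)  2113: Wed (+1)  … (30 more years) …
  2144: Sun (+2) ✓  2145: Mon (+1)  2146: Tue (+1)  2147: Wed (+1)  2148: Fri (+2)
  2149: Sat (+1)  2150: Sun (+1) ✓  2151: Mon (+1)  2152: Wed (+2)  2153: Thu (+1)
  2154: Fri (+1)  2155: Sat (+1)  2156: Mon (+2)  2157: Tue (+1)
Sunday years: 2105, 2111, 2116, 2122, 2133, 2139, 2144, 2150 — 8 in total.

8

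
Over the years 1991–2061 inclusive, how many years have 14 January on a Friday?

Track 14 January's weekday year by year (advancing +1, or +2 across a Feb 29):
  1991: Mon  1992: Tue (+1)  1993: Thu (+2)  1994: Fri (+1) ✓  1995: Sat (+1)
  1996: Sun (+1)  1997: Tue (+2)  1998: Wed (+1)  1999: Thu (+1)  2000: Fri (+1) ✓
  2001: Sun (+2)  2002: Mon (+1)  2003: Tue (+1)  2004: Wed (+1)  … (43 more years) …
  2048: Tue (+1)  2049: Thu (+2)  2050: Fri (+1) ✓  2051: Sat (+1)  2052: Sun (+1)
  2053: Tue (+2)  2054: Wed (+1)  2055: Thu (+1)  2056: Fri (+1) ✓  2057: Sun (+2)
  2058: Mon (+1)  2059: Tue (+1)  2060: Wed (+1)  2061: Fri (+2) ✓
Friday years: 1994, 2000, 2005, 2011, 2022, 2028, 2033, 2039, 2050, 2056, 2061 — 11 in total.

11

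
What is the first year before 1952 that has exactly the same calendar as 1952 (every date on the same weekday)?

1924

Two years share a calendar iff Jan 1 falls on the same weekday and both are leap or both are common. 1952: Jan 1 is Tuesday, leap year.
1951: Jan 1 Monday, common
1950: Jan 1 Sunday, common
1949: Jan 1 Saturday, common
1948: Jan 1 Thursday, leap
1947: Jan 1 Wednesday, common
1946: Jan 1 Tuesday, common
1945: Jan 1 Monday, common
1944: Jan 1 Saturday, leap
1943: Jan 1 Friday, common
1942: Jan 1 Thursday, common
1941: Jan 1 Wednesday, common
1940: Jan 1 Monday, leap
1939: Jan 1 Sunday, common
1938: Jan 1 Saturday, common
1937: Jan 1 Friday, common
1936: Jan 1 Wednesday, leap
1935: Jan 1 Tuesday, common
1934: Jan 1 Monday, common
1933: Jan 1 Sunday, common
1932: Jan 1 Friday, leap
1931: Jan 1 Thursday, common
1930: Jan 1 Wednesday, common
1929: Jan 1 Tuesday, common
1928: Jan 1 Sunday, leap
1927: Jan 1 Saturday, common
1926: Jan 1 Friday, common
1925: Jan 1 Thursday, common
1924: Jan 1 Tuesday, leap
1924 matches on both conditions.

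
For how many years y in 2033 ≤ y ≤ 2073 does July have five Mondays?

17

July has 31 days; it has five Mondays when Monday falls among the first (month-length − 28) days — i.e. when July 1 is one of Monday/Sunday/Saturday.
July 1 by year: 2033:Fri 2034:Sat✓ 2035:Sun✓ 2036:Tue 2037:Wed 2038:Thu 2039:Fri 2040:Sun✓ 2041:Mon✓ 2042:Tue 2043:Wed 2044:Fri 2045:Sat✓ 2046:Sun✓ 2047:Mon✓ …(11 more)… 2059:Tue 2060:Thu 2061:Fri 2062:Sat✓ 2063:Sun✓ 2064:Tue 2065:Wed 2066:Thu 2067:Fri 2068:Sun✓ 2069:Mon✓ 2070:Tue 2071:Wed 2072:Fri 2073:Sat✓
Years with five Mondays: 2034, 2035, 2040, 2041, 2045, 2046, 2047, 2051, 2052, 2056, 2057, 2058, 2062, 2063, 2068, 2069, 2073 → 17.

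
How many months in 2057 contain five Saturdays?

A month of length L has five Saturdays iff its first Saturday is on day ≤ L−28 (so day 1–3 in a 31-day month, 1–2 in a 30-day month, day 1 in a leap February).
Checking each month of 2057: Jan starts Mon (31d); Feb starts Thu (28d); Mar starts Thu (31d) ✓; Apr starts Sun (30d); May starts Tue (31d); Jun starts Fri (30d) ✓; Jul starts Sun (31d); Aug starts Wed (31d); Sep starts Sat (30d) ✓; Oct starts Mon (31d); Nov starts Thu (30d); Dec starts Sat (31d) ✓.
Five-Saturday months: March, June, September, December → 4.

4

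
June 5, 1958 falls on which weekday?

January 1, 1958 is a Wednesday.
June 5 is day 156 of the year, i.e. 155 days after Jan 1.
155 mod 7 = 1, so advance 1 weekday from Wednesday: Thursday.

Thursday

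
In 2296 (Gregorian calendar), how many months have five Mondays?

A month of length L has five Mondays iff its first Monday is on day ≤ L−28 (so day 1–3 in a 31-day month, 1–2 in a 30-day month, day 1 in a leap February).
Checking each month of 2296: Jan starts Wed (31d); Feb starts Sat (29d); Mar starts Sun (31d) ✓; Apr starts Wed (30d); May starts Fri (31d); Jun starts Mon (30d) ✓; Jul starts Wed (31d); Aug starts Sat (31d) ✓; Sep starts Tue (30d); Oct starts Thu (31d); Nov starts Sun (30d) ✓; Dec starts Tue (31d).
Five-Monday months: March, June, August, November → 4.

4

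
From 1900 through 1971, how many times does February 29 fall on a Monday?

Leap years in 1900–1971: 17 of them.
Feb 29 weekday advances by 5 (mod 7) from one leap year to the next four years later (or differs when a century non-leap intervenes).
Leap-day weekdays: 1904:Mon✓ 1908:Sat 1912:Thu 1916:Tue 1920:Sun 1924:Fri 1928:Wed 1932:Mon✓ 1936:Sat 1940:Thu 1944:Tue 1948:Sun 1952:Fri 1956:Wed 1960:Mon✓ 1964:Sat 1968:Thu
Monday: 1904, 1932, 1960 → 3.

3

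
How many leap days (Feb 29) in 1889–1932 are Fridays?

Leap years in 1889–1932: 10 of them.
Feb 29 weekday advances by 5 (mod 7) from one leap year to the next four years later (or differs when a century non-leap intervenes).
Leap-day weekdays: 1892:Mon 1896:Sat 1904:Mon 1908:Sat 1912:Thu 1916:Tue 1920:Sun 1924:Fri✓ 1928:Wed 1932:Mon
Friday: 1924 → 1.

1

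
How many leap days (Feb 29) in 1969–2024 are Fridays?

2

Leap years in 1969–2024: 14 of them.
Feb 29 weekday advances by 5 (mod 7) from one leap year to the next four years later (or differs when a century non-leap intervenes).
Leap-day weekdays: 1972:Tue 1976:Sun 1980:Fri✓ 1984:Wed 1988:Mon 1992:Sat 1996:Thu 2000:Tue 2004:Sun 2008:Fri✓ 2012:Wed 2016:Mon 2020:Sat 2024:Thu
Friday: 1980, 2008 → 2.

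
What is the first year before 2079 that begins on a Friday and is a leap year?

2072

Jan 1 advances by 2 weekdays after a leap year and by 1 after a common year.
2079: Jan 1 is Sunday.
2078: Saturday
2077: Friday
2076: Wednesday (leap)
2075: Tuesday
2074: Monday
2073: Sunday
2072: Friday (leap)
2072 begins on a Friday and is a leap year.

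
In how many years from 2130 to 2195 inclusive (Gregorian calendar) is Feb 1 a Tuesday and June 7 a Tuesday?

Check each year's weekday for Feb 1 and June 7:
  2130: Wed/Wed  2131: Thu/Thu  2132: Fri/Sat  2133: Sun/Sun  2134: Mon/Mon  2135: Tue/Tue ✓  2136: Wed/Thu  2137: Fri/Fri  2138: Sat/Sat  2139: Sun/Sun  2140: Mon/Tue  2141: Wed/Wed  2142: Thu/Thu  2143: Fri/Fri  …(38 more)…  2182: Fri/Fri  2183: Sat/Sat  2184: Sun/Mon  2185: Tue/Tue ✓  2186: Wed/Wed  2187: Thu/Thu  2188: Fri/Sat  2189: Sun/Sun  2190: Mon/Mon  2191: Tue/Tue ✓  2192: Wed/Thu  2193: Fri/Fri  2194: Sat/Sat  2195: Sun/Sun
Both conditions hold in: 2135, 2146, 2157, 2163, 2174, 2185, 2191 — 7.

7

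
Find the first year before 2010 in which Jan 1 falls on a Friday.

1999

Jan 1 advances by 2 weekdays after a leap year and by 1 after a common year.
2010: Jan 1 is Friday.
2009: Thursday
2008: Tuesday (leap)
2007: Monday
2006: Sunday
2005: Saturday
2004: Thursday (leap)
2003: Wednesday
2002: Tuesday
2001: Monday
2000: Saturday (leap)
1999: Friday
1999 begins on a Friday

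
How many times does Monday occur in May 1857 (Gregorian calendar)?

May 1857 has 31 days and begins on Friday.
The first Monday is May 4.
Mondays fall on 4, 11, 18, 25 — that's 4.

4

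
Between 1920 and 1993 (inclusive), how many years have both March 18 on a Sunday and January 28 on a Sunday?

8

Check each year's weekday for March 18 and January 28:
  1920: Thu/Wed  1921: Fri/Fri  1922: Sat/Sat  1923: Sun/Sun ✓  1924: Tue/Mon  1925: Wed/Wed  1926: Thu/Thu  1927: Fri/Fri  1928: Sun/Sat  1929: Mon/Mon  1930: Tue/Tue  1931: Wed/Wed  1932: Fri/Thu  1933: Sat/Sat  …(46 more)…  1980: Tue/Mon  1981: Wed/Wed  1982: Thu/Thu  1983: Fri/Fri  1984: Sun/Sat  1985: Mon/Mon  1986: Tue/Tue  1987: Wed/Wed  1988: Fri/Thu  1989: Sat/Sat  1990: Sun/Sun ✓  1991: Mon/Mon  1992: Wed/Tue  1993: Thu/Thu
Both conditions hold in: 1923, 1934, 1945, 1951, 1962, 1973, 1979, 1990 — 8.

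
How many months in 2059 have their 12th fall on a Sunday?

2

Check the 12th of each month of 2059: Jan 12: Sun, Feb 12: Wed, Mar 12: Wed, Apr 12: Sat, May 12: Mon, Jun 12: Thu, Jul 12: Sat, Aug 12: Tue, Sep 12: Fri, Oct 12: Sun, Nov 12: Wed, Dec 12: Fri.
Sunday occurs in January, October — 2 months.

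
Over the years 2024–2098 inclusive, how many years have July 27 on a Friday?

Track July 27's weekday year by year (advancing +1, or +2 across a Feb 29):
  2024: Sat  2025: Sun (+1)  2026: Mon (+1)  2027: Tue (+1)  2028: Thu (+2)
  2029: Fri (+1) ✓  2030: Sat (+1)  2031: Sun (+1)  2032: Tue (+2)  2033: Wed (+1)
  2034: Thu (+1)  2035: Fri (+1) ✓  2036: Sun (+2)  2037: Mon (+1)  … (47 more years) …
  2085: Fri (+1) ✓  2086: Sat (+1)  2087: Sun (+1)  2088: Tue (+2)  2089: Wed (+1)
  2090: Thu (+1)  2091: Fri (+1) ✓  2092: Sun (+2)  2093: Mon (+1)  2094: Tue (+1)
  2095: Wed (+1)  2096: Fri (+2) ✓  2097: Sat (+1)  2098: Sun (+1)
Friday years: 2029, 2035, 2040, 2046, 2057, 2063, 2068, 2074, 2085, 2091, 2096 — 11 in total.

11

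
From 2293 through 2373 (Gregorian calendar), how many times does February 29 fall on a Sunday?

2

Leap years in 2293–2373: 19 of them.
Feb 29 weekday advances by 5 (mod 7) from one leap year to the next four years later (or differs when a century non-leap intervenes).
Leap-day weekdays: 2296:Sat 2304:Mon 2308:Sat 2312:Thu 2316:Tue 2320:Sun✓ 2324:Fri 2328:Wed 2332:Mon 2336:Sat 2340:Thu 2344:Tue 2348:Sun✓ 2352:Fri 2356:Wed 2360:Mon 2364:Sat 2368:Thu 2372:Tue
Sunday: 2320, 2348 → 2.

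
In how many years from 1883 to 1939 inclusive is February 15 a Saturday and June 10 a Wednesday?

3

Check each year's weekday for February 15 and June 10:
  1883: Thu/Sun  1884: Fri/Tue  1885: Sun/Wed  1886: Mon/Thu  1887: Tue/Fri  1888: Wed/Sun  1889: Fri/Mon  1890: Sat/Tue  1891: Sun/Wed  1892: Mon/Fri  1893: Wed/Sat  1894: Thu/Sun  1895: Fri/Mon  1896: Sat/Wed ✓  …(29 more)…  1926: Mon/Thu  1927: Tue/Fri  1928: Wed/Sun  1929: Fri/Mon  1930: Sat/Tue  1931: Sun/Wed  1932: Mon/Fri  1933: Wed/Sat  1934: Thu/Sun  1935: Fri/Mon  1936: Sat/Wed ✓  1937: Mon/Thu  1938: Tue/Fri  1939: Wed/Sat
Both conditions hold in: 1896, 1908, 1936 — 3.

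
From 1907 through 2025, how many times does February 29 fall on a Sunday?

4

Leap years in 1907–2025: 30 of them.
Feb 29 weekday advances by 5 (mod 7) from one leap year to the next four years later (or differs when a century non-leap intervenes).
Leap-day weekdays: 1908:Sat 1912:Thu 1916:Tue 1920:Sun✓ 1924:Fri 1928:Wed 1932:Mon 1936:Sat 1940:Thu 1944:Tue 1948:Sun✓ 1952:Fri 1956:Wed …(4 more)… 1976:Sun✓ 1980:Fri 1984:Wed 1988:Mon 1992:Sat 1996:Thu 2000:Tue 2004:Sun✓ 2008:Fri 2012:Wed 2016:Mon 2020:Sat 2024:Thu
Sunday: 1920, 1948, 1976, 2004 → 4.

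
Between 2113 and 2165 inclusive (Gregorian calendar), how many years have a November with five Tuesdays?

15

November has 30 days; it has five Tuesdays when Tuesday falls among the first (month-length − 28) days — i.e. when November 1 is one of Tuesday/Monday.
November 1 by year: 2113:Wed 2114:Thu 2115:Fri 2116:Sun 2117:Mon✓ 2118:Tue✓ 2119:Wed 2120:Fri 2121:Sat 2122:Sun 2123:Mon✓ 2124:Wed 2125:Thu 2126:Fri 2127:Sat …(23 more)… 2151:Mon✓ 2152:Wed 2153:Thu 2154:Fri 2155:Sat 2156:Mon✓ 2157:Tue✓ 2158:Wed 2159:Thu 2160:Sat 2161:Sun 2162:Mon✓ 2163:Tue✓ 2164:Thu 2165:Fri
Years with five Tuesdays: 2117, 2118, 2123, 2128, 2129, 2134, 2135, 2140, 2145, 2146, 2151, 2156, 2157, 2162, 2163 → 15.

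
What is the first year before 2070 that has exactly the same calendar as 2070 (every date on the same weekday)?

Two years share a calendar iff Jan 1 falls on the same weekday and both are leap or both are common. 2070: Jan 1 is Wednesday, common year.
2069: Jan 1 Tuesday, common
2068: Jan 1 Sunday, leap
2067: Jan 1 Saturday, common
2066: Jan 1 Friday, common
2065: Jan 1 Thursday, common
2064: Jan 1 Tuesday, leap
2063: Jan 1 Monday, common
2062: Jan 1 Sunday, common
2061: Jan 1 Saturday, common
2060: Jan 1 Thursday, leap
2059: Jan 1 Wednesday, common
2059 matches on both conditions.

2059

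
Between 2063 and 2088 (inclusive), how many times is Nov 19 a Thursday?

4

Track Nov 19's weekday year by year (advancing +1, or +2 across a Feb 29):
  2063: Mon  2064: Wed (+2)  2065: Thu (+1) ✓  2066: Fri (+1)  2067: Sat (+1)
  2068: Mon (+2)  2069: Tue (+1)  2070: Wed (+1)  2071: Thu (+1) ✓  2072: Sat (+2)
  2073: Sun (+1)  2074: Mon (+1)  2075: Tue (+1)  2076: Thu (+2) ✓  2077: Fri (+1)
  2078: Sat (+1)  2079: Sun (+1)  2080: Tue (+2)  2081: Wed (+1)  2082: Thu (+1) ✓
  2083: Fri (+1)  2084: Sun (+2)  2085: Mon (+1)  2086: Tue (+1)  2087: Wed (+1)
  2088: Fri (+2)
Thursday years: 2065, 2071, 2076, 2082 — 4 in total.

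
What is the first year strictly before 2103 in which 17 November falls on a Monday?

2098

From one year to the next, a fixed date's weekday advances by 1, or by 2 when a Feb 29 lies between the two dates.
2103: November 17 is Saturday.
2102: Friday (−1)
2101: Thursday (−1)
2100: Wednesday (−1)
2099: Tuesday (−1)
2098: Monday (−1)
17 November falls on a Monday in 2098.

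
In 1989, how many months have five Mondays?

4

A month of length L has five Mondays iff its first Monday is on day ≤ L−28 (so day 1–3 in a 31-day month, 1–2 in a 30-day month, day 1 in a leap February).
Checking each month of 1989: Jan starts Sun (31d) ✓; Feb starts Wed (28d); Mar starts Wed (31d); Apr starts Sat (30d); May starts Mon (31d) ✓; Jun starts Thu (30d); Jul starts Sat (31d) ✓; Aug starts Tue (31d); Sep starts Fri (30d); Oct starts Sun (31d) ✓; Nov starts Wed (30d); Dec starts Fri (31d).
Five-Monday months: January, May, July, October → 4.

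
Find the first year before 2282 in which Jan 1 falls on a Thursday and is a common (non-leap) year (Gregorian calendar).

Jan 1 advances by 2 weekdays after a leap year and by 1 after a common year.
2282: Jan 1 is Sunday.
2281: Saturday
2280: Thursday (leap)
2279: Wednesday
2278: Tuesday
2277: Monday
2276: Saturday (leap)
2275: Friday
2274: Thursday
2274 begins on a Thursday and is a common year.

2274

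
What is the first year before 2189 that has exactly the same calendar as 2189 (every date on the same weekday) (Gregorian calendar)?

Two years share a calendar iff Jan 1 falls on the same weekday and both are leap or both are common. 2189: Jan 1 is Thursday, common year.
2188: Jan 1 Tuesday, leap
2187: Jan 1 Monday, common
2186: Jan 1 Sunday, common
2185: Jan 1 Saturday, common
2184: Jan 1 Thursday, leap
2183: Jan 1 Wednesday, common
2182: Jan 1 Tuesday, common
2181: Jan 1 Monday, common
2180: Jan 1 Saturday, leap
2179: Jan 1 Friday, common
2178: Jan 1 Thursday, common
2178 matches on both conditions.

2178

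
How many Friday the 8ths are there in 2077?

2

Check the 8th of each month of 2077: Jan 8: Fri, Feb 8: Mon, Mar 8: Mon, Apr 8: Thu, May 8: Sat, Jun 8: Tue, Jul 8: Thu, Aug 8: Sun, Sep 8: Wed, Oct 8: Fri, Nov 8: Mon, Dec 8: Wed.
Friday occurs in January, October — 2 months.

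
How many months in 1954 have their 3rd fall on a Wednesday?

3

Check the 3rd of each month of 1954: Jan 3: Sun, Feb 3: Wed, Mar 3: Wed, Apr 3: Sat, May 3: Mon, Jun 3: Thu, Jul 3: Sat, Aug 3: Tue, Sep 3: Fri, Oct 3: Sun, Nov 3: Wed, Dec 3: Fri.
Wednesday occurs in February, March, November — 3 months.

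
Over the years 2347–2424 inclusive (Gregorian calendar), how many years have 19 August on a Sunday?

11

Track 19 August's weekday year by year (advancing +1, or +2 across a Feb 29):
  2347: Tue  2348: Thu (+2)  2349: Fri (+1)  2350: Sat (+1)  2351: Sun (+1) ✓
  2352: Tue (+2)  2353: Wed (+1)  2354: Thu (+1)  2355: Fri (+1)  2356: Sun (+2) ✓
  2357: Mon (+1)  2358: Tue (+1)  2359: Wed (+1)  2360: Fri (+2)  … (50 more years) …
  2411: Fri (+1)  2412: Sun (+2) ✓  2413: Mon (+1)  2414: Tue (+1)  2415: Wed (+1)
  2416: Fri (+2)  2417: Sat (+1)  2418: Sun (+1) ✓  2419: Mon (+1)  2420: Wed (+2)
  2421: Thu (+1)  2422: Fri (+1)  2423: Sat (+1)  2424: Mon (+2)
Sunday years: 2351, 2356, 2362, 2373, 2379, 2384, 2390, 2401, 2407, 2412, 2418 — 11 in total.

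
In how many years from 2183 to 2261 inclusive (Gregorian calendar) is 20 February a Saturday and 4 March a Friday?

3

Check each year's weekday for 20 February and 4 March:
  2183: Thu/Tue  2184: Fri/Thu  2185: Sun/Fri  2186: Mon/Sat  2187: Tue/Sun  2188: Wed/Tue  2189: Fri/Wed  2190: Sat/Thu  2191: Sun/Fri  2192: Mon/Sun  2193: Wed/Mon  2194: Thu/Tue  2195: Fri/Wed  2196: Sat/Fri ✓  …(51 more)…  2248: Sun/Sat  2249: Tue/Sun  2250: Wed/Mon  2251: Thu/Tue  2252: Fri/Thu  2253: Sun/Fri  2254: Mon/Sat  2255: Tue/Sun  2256: Wed/Tue  2257: Fri/Wed  2258: Sat/Thu  2259: Sun/Fri  2260: Mon/Sun  2261: Wed/Mon
Both conditions hold in: 2196, 2208, 2236 — 3.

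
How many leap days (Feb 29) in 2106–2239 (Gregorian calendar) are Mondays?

Leap years in 2106–2239: 32 of them.
Feb 29 weekday advances by 5 (mod 7) from one leap year to the next four years later (or differs when a century non-leap intervenes).
Leap-day weekdays: 2108:Wed 2112:Mon✓ 2116:Sat 2120:Thu 2124:Tue 2128:Sun 2132:Fri 2136:Wed 2140:Mon✓ 2144:Sat 2148:Thu 2152:Tue 2156:Sun …(6 more)… 2184:Sun 2188:Fri 2192:Wed 2196:Mon✓ 2204:Wed 2208:Mon✓ 2212:Sat 2216:Thu 2220:Tue 2224:Sun 2228:Fri 2232:Wed 2236:Mon✓
Monday: 2112, 2140, 2168, 2196, 2208, 2236 → 6.

6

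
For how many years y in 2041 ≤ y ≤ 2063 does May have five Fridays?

10

May has 31 days; it has five Fridays when Friday falls among the first (month-length − 28) days — i.e. when May 1 is one of Friday/Thursday/Wednesday.
May 1 by year: 2041:Wed✓ 2042:Thu✓ 2043:Fri✓ 2044:Sun 2045:Mon 2046:Tue 2047:Wed✓ 2048:Fri✓ 2049:Sat 2050:Sun 2051:Mon 2052:Wed✓ 2053:Thu✓ 2054:Fri✓ 2055:Sat 2056:Mon 2057:Tue 2058:Wed✓ 2059:Thu✓ 2060:Sat 2061:Sun 2062:Mon 2063:Tue
Years with five Fridays: 2041, 2042, 2043, 2047, 2048, 2052, 2053, 2054, 2058, 2059 → 10.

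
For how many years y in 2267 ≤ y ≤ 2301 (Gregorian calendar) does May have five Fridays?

15

May has 31 days; it has five Fridays when Friday falls among the first (month-length − 28) days — i.e. when May 1 is one of Friday/Thursday/Wednesday.
May 1 by year: 2267:Wed✓ 2268:Fri✓ 2269:Sat 2270:Sun 2271:Mon 2272:Wed✓ 2273:Thu✓ 2274:Fri✓ 2275:Sat 2276:Mon 2277:Tue 2278:Wed✓ 2279:Thu✓ 2280:Sat 2281:Sun …(5 more)… 2287:Sun 2288:Tue 2289:Wed✓ 2290:Thu✓ 2291:Fri✓ 2292:Sun 2293:Mon 2294:Tue 2295:Wed✓ 2296:Fri✓ 2297:Sat 2298:Sun 2299:Mon 2300:Tue 2301:Wed✓
Years with five Fridays: 2267, 2268, 2272, 2273, 2274, 2278, 2279, 2284, 2285, 2289, 2290, 2291, 2295, 2296, 2301 → 15.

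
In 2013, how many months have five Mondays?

A month of length L has five Mondays iff its first Monday is on day ≤ L−28 (so day 1–3 in a 31-day month, 1–2 in a 30-day month, day 1 in a leap February).
Checking each month of 2013: Jan starts Tue (31d); Feb starts Fri (28d); Mar starts Fri (31d); Apr starts Mon (30d) ✓; May starts Wed (31d); Jun starts Sat (30d); Jul starts Mon (31d) ✓; Aug starts Thu (31d); Sep starts Sun (30d) ✓; Oct starts Tue (31d); Nov starts Fri (30d); Dec starts Sun (31d) ✓.
Five-Monday months: April, July, September, December → 4.

4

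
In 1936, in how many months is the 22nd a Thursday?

Check the 22nd of each month of 1936: Jan 22: Wed, Feb 22: Sat, Mar 22: Sun, Apr 22: Wed, May 22: Fri, Jun 22: Mon, Jul 22: Wed, Aug 22: Sat, Sep 22: Tue, Oct 22: Thu, Nov 22: Sun, Dec 22: Tue.
Thursday occurs in October — 1 month.

1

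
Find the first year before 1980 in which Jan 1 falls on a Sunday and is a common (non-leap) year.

1978

Jan 1 advances by 2 weekdays after a leap year and by 1 after a common year.
1980: Jan 1 is Tuesday (leap).
1979: Monday
1978: Sunday
1978 begins on a Sunday and is a common year.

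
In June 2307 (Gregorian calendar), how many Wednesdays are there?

4

June 2307 has 30 days and begins on Saturday.
The first Wednesday is June 5.
Wednesdays fall on 5, 12, 19, 26 — that's 4.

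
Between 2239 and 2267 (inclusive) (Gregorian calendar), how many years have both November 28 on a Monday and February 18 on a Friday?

3

Check each year's weekday for November 28 and February 18:
  2239: Thu/Mon  2240: Sat/Tue  2241: Sun/Thu  2242: Mon/Fri ✓  2243: Tue/Sat  2244: Thu/Sun  2245: Fri/Tue  2246: Sat/Wed  2247: Sun/Thu  2248: Tue/Fri  2249: Wed/Sun  2250: Thu/Mon  2251: Fri/Tue  2252: Sun/Wed  2253: Mon/Fri ✓  2254: Tue/Sat  2255: Wed/Sun  2256: Fri/Mon  2257: Sat/Wed  2258: Sun/Thu  2259: Mon/Fri ✓  2260: Wed/Sat  2261: Thu/Mon  2262: Fri/Tue  2263: Sat/Wed  2264: Mon/Thu  2265: Tue/Sat  2266: Wed/Sun  2267: Thu/Mon
Both conditions hold in: 2242, 2253, 2259 — 3.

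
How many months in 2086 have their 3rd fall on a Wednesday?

Check the 3rd of each month of 2086: Jan 3: Thu, Feb 3: Sun, Mar 3: Sun, Apr 3: Wed, May 3: Fri, Jun 3: Mon, Jul 3: Wed, Aug 3: Sat, Sep 3: Tue, Oct 3: Thu, Nov 3: Sun, Dec 3: Tue.
Wednesday occurs in April, July — 2 months.

2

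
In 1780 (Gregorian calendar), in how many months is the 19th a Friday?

1

Check the 19th of each month of 1780: Jan 19: Wed, Feb 19: Sat, Mar 19: Sun, Apr 19: Wed, May 19: Fri, Jun 19: Mon, Jul 19: Wed, Aug 19: Sat, Sep 19: Tue, Oct 19: Thu, Nov 19: Sun, Dec 19: Tue.
Friday occurs in May — 1 month.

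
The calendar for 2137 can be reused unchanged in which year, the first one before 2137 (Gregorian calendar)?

Two years share a calendar iff Jan 1 falls on the same weekday and both are leap or both are common. 2137: Jan 1 is Tuesday, common year.
2136: Jan 1 Sunday, leap
2135: Jan 1 Saturday, common
2134: Jan 1 Friday, common
2133: Jan 1 Thursday, common
2132: Jan 1 Tuesday, leap
2131: Jan 1 Monday, common
2130: Jan 1 Sunday, common
2129: Jan 1 Saturday, common
2128: Jan 1 Thursday, leap
2127: Jan 1 Wednesday, common
2126: Jan 1 Tuesday, common
2126 matches on both conditions.

2126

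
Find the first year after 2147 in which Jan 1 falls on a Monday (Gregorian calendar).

Jan 1 advances by 2 weekdays after a leap year and by 1 after a common year.
2147: Jan 1 is Sunday.
2148: Monday (leap)
2148 begins on a Monday

2148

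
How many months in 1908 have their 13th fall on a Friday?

Check the 13th of each month of 1908: Jan 13: Mon, Feb 13: Thu, Mar 13: Fri, Apr 13: Mon, May 13: Wed, Jun 13: Sat, Jul 13: Mon, Aug 13: Thu, Sep 13: Sun, Oct 13: Tue, Nov 13: Fri, Dec 13: Sun.
Friday occurs in March, November — 2 months.

2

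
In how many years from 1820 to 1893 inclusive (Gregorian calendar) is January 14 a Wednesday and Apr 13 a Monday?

8

Check each year's weekday for January 14 and Apr 13:
  1820: Fri/Thu  1821: Sun/Fri  1822: Mon/Sat  1823: Tue/Sun  1824: Wed/Tue  1825: Fri/Wed  1826: Sat/Thu  1827: Sun/Fri  1828: Mon/Sun  1829: Wed/Mon ✓  1830: Thu/Tue  1831: Fri/Wed  1832: Sat/Fri  1833: Mon/Sat  …(46 more)…  1880: Wed/Tue  1881: Fri/Wed  1882: Sat/Thu  1883: Sun/Fri  1884: Mon/Sun  1885: Wed/Mon ✓  1886: Thu/Tue  1887: Fri/Wed  1888: Sat/Fri  1889: Mon/Sat  1890: Tue/Sun  1891: Wed/Mon ✓  1892: Thu/Wed  1893: Sat/Thu
Both conditions hold in: 1829, 1835, 1846, 1857, 1863, 1874, 1885, 1891 — 8.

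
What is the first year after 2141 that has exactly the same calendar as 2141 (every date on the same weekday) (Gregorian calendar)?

Two years share a calendar iff Jan 1 falls on the same weekday and both are leap or both are common. 2141: Jan 1 is Sunday, common year.
2142: Jan 1 Monday, common
2143: Jan 1 Tuesday, common
2144: Jan 1 Wednesday, leap
2145: Jan 1 Friday, common
2146: Jan 1 Saturday, common
2147: Jan 1 Sunday, common
2147 matches on both conditions.

2147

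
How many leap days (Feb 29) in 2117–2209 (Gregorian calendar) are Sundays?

3

Leap years in 2117–2209: 22 of them.
Feb 29 weekday advances by 5 (mod 7) from one leap year to the next four years later (or differs when a century non-leap intervenes).
Leap-day weekdays: 2120:Thu 2124:Tue 2128:Sun✓ 2132:Fri 2136:Wed 2140:Mon 2144:Sat 2148:Thu 2152:Tue 2156:Sun✓ 2160:Fri 2164:Wed 2168:Mon 2172:Sat 2176:Thu 2180:Tue 2184:Sun✓ 2188:Fri 2192:Wed 2196:Mon 2204:Wed 2208:Mon
Sunday: 2128, 2156, 2184 → 3.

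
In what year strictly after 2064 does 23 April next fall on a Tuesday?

From one year to the next, a fixed date's weekday advances by 1, or by 2 when a Feb 29 lies between the two dates.
2064: April 23 is Wednesday.
2065: Thursday (+1)
2066: Friday (+1)
2067: Saturday (+1)
2068: Monday (+2)
2069: Tuesday (+1)
23 April falls on a Tuesday in 2069.

2069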